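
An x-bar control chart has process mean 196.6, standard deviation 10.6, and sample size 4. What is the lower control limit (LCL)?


LCL = 196.6 - 3 * 10.6 / sqrt(4)

180.7


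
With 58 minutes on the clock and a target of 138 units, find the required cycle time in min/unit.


Formula: CT = Available Time / Number of Units
CT = 58 min / 138 units
CT = 0.42 min/unit

0.42 min/unit


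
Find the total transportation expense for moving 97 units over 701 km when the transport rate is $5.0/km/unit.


TC = dist * cost * units = 701 * 5.0 * 97 = $339985.00

$339985.00


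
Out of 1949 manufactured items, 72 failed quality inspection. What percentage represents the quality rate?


Formula: Quality Rate = Good Pieces / Total Pieces * 100
Good pieces = 1949 - 72 = 1877
QR = 1877 / 1949 * 100 = 96.3%

96.3%


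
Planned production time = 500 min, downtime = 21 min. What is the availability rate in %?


Formula: Availability = (Planned Time - Downtime) / Planned Time * 100
Uptime = 500 - 21 = 479 min
Availability = 479 / 500 * 100 = 95.8%

95.8%


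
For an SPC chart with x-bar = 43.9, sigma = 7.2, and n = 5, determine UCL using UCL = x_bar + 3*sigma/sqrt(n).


UCL = 43.9 + 3 * 7.2 / sqrt(5)

53.56


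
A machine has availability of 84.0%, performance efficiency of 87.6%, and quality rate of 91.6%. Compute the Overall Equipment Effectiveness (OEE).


Formula: OEE = Availability * Performance * Quality / 10000
A * P = 84.0% * 87.6% / 100 = 73.58%
OEE = 73.58% * 91.6% / 100 = 67.4%

67.4%


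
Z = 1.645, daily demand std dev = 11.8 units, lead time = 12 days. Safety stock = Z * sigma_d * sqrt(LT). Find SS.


Formula: SS = z * sigma_d * sqrt(LT)
sqrt(LT) = sqrt(12) = 3.4641
SS = 1.645 * 11.8 * 3.4641
SS = 67.2 units

67.2 units


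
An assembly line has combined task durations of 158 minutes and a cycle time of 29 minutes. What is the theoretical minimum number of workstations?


Formula: N_min = ceil(Sum of Task Times / Cycle Time)
N_min = ceil(158 min / 29 min) = ceil(5.4483)
N_min = 6 stations

6


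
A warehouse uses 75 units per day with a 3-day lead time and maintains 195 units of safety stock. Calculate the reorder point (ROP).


Formula: ROP = (Daily Demand * Lead Time) + Safety Stock
Demand during lead time = 75 * 3 = 225 units
ROP = 225 + 195 = 420 units

420 units


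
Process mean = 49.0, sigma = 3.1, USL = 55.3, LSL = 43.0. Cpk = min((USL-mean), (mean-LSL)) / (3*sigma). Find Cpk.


Cpu = (55.3 - 49.0) / (3 * 3.1) = 0.68
Cpl = (49.0 - 43.0) / (3 * 3.1) = 0.65
Cpk = min(0.68, 0.65) = 0.65

0.65


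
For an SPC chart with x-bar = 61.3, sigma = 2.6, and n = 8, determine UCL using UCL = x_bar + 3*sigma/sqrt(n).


UCL = 61.3 + 3 * 2.6 / sqrt(8)

64.06


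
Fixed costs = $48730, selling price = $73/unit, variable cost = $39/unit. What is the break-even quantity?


Formula: BEQ = Fixed Costs / (Price - Variable Cost)
Contribution margin = $73 - $39 = $34/unit
BEQ = ceil($48730 / $34/unit) = ceil(1433.24) = 1434 units

1434 units


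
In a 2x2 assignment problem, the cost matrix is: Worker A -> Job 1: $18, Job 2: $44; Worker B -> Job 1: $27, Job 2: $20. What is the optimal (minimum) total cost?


Option 1: A->1 + B->2 = $18 + $20 = $38
Option 2: A->2 + B->1 = $44 + $27 = $71
Min cost = min($38, $71) = $38

$38


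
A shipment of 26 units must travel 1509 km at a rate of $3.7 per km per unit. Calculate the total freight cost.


TC = dist * cost * units = 1509 * 3.7 * 26 = $145165.80

$145165.80


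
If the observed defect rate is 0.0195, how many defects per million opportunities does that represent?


DPMO = defect_rate * 1000000 = 0.0195 * 1000000

19500


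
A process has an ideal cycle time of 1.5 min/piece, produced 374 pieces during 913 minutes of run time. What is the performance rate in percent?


Formula: Performance = (Ideal CT * Total Count) / Run Time * 100
Ideal output time = 1.5 * 374 = 561.0 min
Performance = 561.0 / 913 * 100 = 61.4%

61.4%


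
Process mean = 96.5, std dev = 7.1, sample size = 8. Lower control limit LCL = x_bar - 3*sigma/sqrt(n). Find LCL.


LCL = 96.5 - 3 * 7.1 / sqrt(8)

88.97


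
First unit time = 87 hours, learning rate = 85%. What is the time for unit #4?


Formula: T_n = T_1 * (learning_rate)^(log2(n)) where learning_rate = rate/100
Doublings = log2(4) = 2
T_n = 87 * 0.85^2
T_n = 87 * 0.7225 = 62.9 hours

62.9 hours


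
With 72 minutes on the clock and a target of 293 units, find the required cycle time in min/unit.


Formula: CT = Available Time / Number of Units
CT = 72 min / 293 units
CT = 0.25 min/unit

0.25 min/unit


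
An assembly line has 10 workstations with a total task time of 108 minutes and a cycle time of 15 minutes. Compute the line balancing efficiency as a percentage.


Formula: Efficiency = Sum of Task Times / (N_stations * CT) * 100
Total station capacity = 10 stations * 15 min = 150 min
Efficiency = 108 / 150 * 100 = 72.0%

72.0%


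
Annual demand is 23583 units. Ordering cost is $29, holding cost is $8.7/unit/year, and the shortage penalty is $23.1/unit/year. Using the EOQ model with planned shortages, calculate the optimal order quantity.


Formula: EOQ* = sqrt(2DS/H) * sqrt((H+P)/P)
Base EOQ = sqrt(2*23583*29/8.7) = 396.51 units
Correction = sqrt((8.7+23.1)/23.1) = 1.1733
EOQ* = 396.51 * 1.1733 = 465.2 units

465.2 units


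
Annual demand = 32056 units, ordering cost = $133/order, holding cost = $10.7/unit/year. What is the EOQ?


Formula: EOQ = sqrt(2 * D * S / H)
Numerator: 2 * 32056 * 133 = 8526896
2DS/H = 8526896 / 10.7 = 796906.2
EOQ = sqrt(796906.2) = 892.7 units

892.7 units


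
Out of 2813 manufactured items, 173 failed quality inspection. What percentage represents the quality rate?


Formula: Quality Rate = Good Pieces / Total Pieces * 100
Good pieces = 2813 - 173 = 2640
QR = 2640 / 2813 * 100 = 93.8%

93.8%


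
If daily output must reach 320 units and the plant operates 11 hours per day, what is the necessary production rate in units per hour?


Formula: Production Rate = Daily Demand / Available Hours
Rate = 320 units/day / 11 hours/day
Rate = 29.1 units/hour

29.1 units/hour


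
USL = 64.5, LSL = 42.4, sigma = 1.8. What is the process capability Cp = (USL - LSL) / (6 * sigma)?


Cp = (64.5 - 42.4) / (6 * 1.8)

2.05


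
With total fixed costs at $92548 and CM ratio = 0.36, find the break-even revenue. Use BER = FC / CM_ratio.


Formula: BER = Fixed Costs / Contribution Margin Ratio
BER = $92548 / 0.36
BER = $257077.78 (to the nearest cent)

$257077.78


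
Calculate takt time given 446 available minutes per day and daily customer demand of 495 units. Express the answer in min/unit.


Formula: Takt Time = Available Production Time / Customer Demand
Takt = 446 min/day / 495 units/day
Takt = 0.9 min/unit

0.9 min/unit


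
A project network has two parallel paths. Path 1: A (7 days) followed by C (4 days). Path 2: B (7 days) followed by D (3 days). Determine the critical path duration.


Path 1 = 7 + 4 = 11 days
Path 2 = 7 + 3 = 10 days
Duration = max(11, 10) = 11 days

11 days


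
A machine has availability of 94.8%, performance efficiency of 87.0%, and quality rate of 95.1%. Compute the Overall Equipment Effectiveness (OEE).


Formula: OEE = Availability * Performance * Quality / 10000
A * P = 94.8% * 87.0% / 100 = 82.48%
OEE = 82.48% * 95.1% / 100 = 78.4%

78.4%


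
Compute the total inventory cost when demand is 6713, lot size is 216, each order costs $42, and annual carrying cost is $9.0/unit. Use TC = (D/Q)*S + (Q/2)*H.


TC = 6713/216 * 42 + 216/2 * 9.0

$2277.31


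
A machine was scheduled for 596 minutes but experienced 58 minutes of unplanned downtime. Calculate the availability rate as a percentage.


Formula: Availability = (Planned Time - Downtime) / Planned Time * 100
Uptime = 596 - 58 = 538 min
Availability = 538 / 596 * 100 = 90.3%

90.3%


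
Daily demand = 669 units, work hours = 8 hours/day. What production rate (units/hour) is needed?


Formula: Production Rate = Daily Demand / Available Hours
Rate = 669 units/day / 8 hours/day
Rate = 83.6 units/hour

83.6 units/hour


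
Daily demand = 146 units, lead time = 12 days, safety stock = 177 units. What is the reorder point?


Formula: ROP = (Daily Demand * Lead Time) + Safety Stock
Demand during lead time = 146 * 12 = 1752 units
ROP = 1752 + 177 = 1929 units

1929 units


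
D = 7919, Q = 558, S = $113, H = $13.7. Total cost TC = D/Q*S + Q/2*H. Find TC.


TC = 7919/558 * 113 + 558/2 * 13.7

$5425.97


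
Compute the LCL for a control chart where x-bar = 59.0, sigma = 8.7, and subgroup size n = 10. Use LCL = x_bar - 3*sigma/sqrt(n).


LCL = 59.0 - 3 * 8.7 / sqrt(10)

50.75


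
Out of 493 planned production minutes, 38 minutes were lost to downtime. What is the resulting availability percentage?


Formula: Availability = (Planned Time - Downtime) / Planned Time * 100
Uptime = 493 - 38 = 455 min
Availability = 455 / 493 * 100 = 92.3%

92.3%


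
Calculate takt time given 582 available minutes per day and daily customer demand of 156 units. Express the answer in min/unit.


Formula: Takt Time = Available Production Time / Customer Demand
Takt = 582 min/day / 156 units/day
Takt = 3.73 min/unit

3.73 min/unit


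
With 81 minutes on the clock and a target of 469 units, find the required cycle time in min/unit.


Formula: CT = Available Time / Number of Units
CT = 81 min / 469 units
CT = 0.17 min/unit

0.17 min/unit


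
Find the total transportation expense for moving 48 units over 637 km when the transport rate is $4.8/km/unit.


TC = dist * cost * units = 637 * 4.8 * 48 = $146764.80

$146764.80


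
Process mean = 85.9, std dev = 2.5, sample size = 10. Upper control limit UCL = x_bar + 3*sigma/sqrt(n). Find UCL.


UCL = 85.9 + 3 * 2.5 / sqrt(10)

88.27


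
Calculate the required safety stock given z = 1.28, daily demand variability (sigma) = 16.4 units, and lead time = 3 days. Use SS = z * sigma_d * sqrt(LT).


Formula: SS = z * sigma_d * sqrt(LT)
sqrt(LT) = sqrt(3) = 1.7321
SS = 1.28 * 16.4 * 1.7321
SS = 36.4 units

36.4 units


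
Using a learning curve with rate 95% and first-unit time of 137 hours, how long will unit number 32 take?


Formula: T_n = T_1 * (learning_rate)^(log2(n)) where learning_rate = rate/100
Doublings = log2(32) = 5
T_n = 137 * 0.95^5
T_n = 137 * 0.7738 = 106.0 hours

106.0 hours


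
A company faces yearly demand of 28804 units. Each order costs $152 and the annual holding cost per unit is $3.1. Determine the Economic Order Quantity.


Formula: EOQ = sqrt(2 * D * S / H)
Numerator: 2 * 28804 * 152 = 8756416
2DS/H = 8756416 / 3.1 = 2824650.3
EOQ = sqrt(2824650.3) = 1680.7 units

1680.7 units


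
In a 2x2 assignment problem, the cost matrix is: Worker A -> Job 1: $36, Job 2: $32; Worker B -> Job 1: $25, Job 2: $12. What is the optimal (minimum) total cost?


Option 1: A->1 + B->2 = $36 + $12 = $48
Option 2: A->2 + B->1 = $32 + $25 = $57
Min cost = min($48, $57) = $48

$48


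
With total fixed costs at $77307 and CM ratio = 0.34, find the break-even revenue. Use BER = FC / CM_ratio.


Formula: BER = Fixed Costs / Contribution Margin Ratio
BER = $77307 / 0.34
BER = $227373.53 (to the nearest cent)

$227373.53


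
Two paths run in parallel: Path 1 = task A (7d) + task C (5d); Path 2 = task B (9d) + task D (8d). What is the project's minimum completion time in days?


Path 1 = 7 + 5 = 12 days
Path 2 = 9 + 8 = 17 days
Duration = max(12, 17) = 17 days

17 days


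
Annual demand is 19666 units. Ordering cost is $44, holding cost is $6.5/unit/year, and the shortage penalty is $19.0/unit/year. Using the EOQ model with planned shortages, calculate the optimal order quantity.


Formula: EOQ* = sqrt(2DS/H) * sqrt((H+P)/P)
Base EOQ = sqrt(2*19666*44/6.5) = 515.99 units
Correction = sqrt((6.5+19.0)/19.0) = 1.15849
EOQ* = 515.99 * 1.15849 = 597.8 units

597.8 units


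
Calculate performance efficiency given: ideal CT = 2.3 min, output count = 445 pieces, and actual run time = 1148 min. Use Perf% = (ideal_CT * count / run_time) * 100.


Formula: Performance = (Ideal CT * Total Count) / Run Time * 100
Ideal output time = 2.3 * 445 = 1023.5 min
Performance = 1023.5 / 1148 * 100 = 89.2%

89.2%


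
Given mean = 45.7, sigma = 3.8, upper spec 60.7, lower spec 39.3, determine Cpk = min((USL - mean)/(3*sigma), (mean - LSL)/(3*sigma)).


Cpu = (60.7 - 45.7) / (3 * 3.8) = 1.32
Cpl = (45.7 - 39.3) / (3 * 3.8) = 0.56
Cpk = min(1.32, 0.56) = 0.56

0.56


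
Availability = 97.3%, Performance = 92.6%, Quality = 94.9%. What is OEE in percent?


Formula: OEE = Availability * Performance * Quality / 10000
A * P = 97.3% * 92.6% / 100 = 90.1%
OEE = 90.1% * 94.9% / 100 = 85.5%

85.5%


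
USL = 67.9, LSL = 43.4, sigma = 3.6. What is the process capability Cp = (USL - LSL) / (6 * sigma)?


Cp = (67.9 - 43.4) / (6 * 3.6)

1.13


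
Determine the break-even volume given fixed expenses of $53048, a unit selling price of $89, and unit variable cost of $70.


Formula: BEQ = Fixed Costs / (Price - Variable Cost)
Contribution margin = $89 - $70 = $19/unit
BEQ = ceil($53048 / $19/unit) = ceil(2792.0) = 2792 units

2792 units


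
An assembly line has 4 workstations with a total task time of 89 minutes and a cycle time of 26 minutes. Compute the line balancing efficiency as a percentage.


Formula: Efficiency = Sum of Task Times / (N_stations * CT) * 100
Total station capacity = 4 stations * 26 min = 104 min
Efficiency = 89 / 104 * 100 = 85.6%

85.6%


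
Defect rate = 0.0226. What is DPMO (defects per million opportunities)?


DPMO = defect_rate * 1000000 = 0.0226 * 1000000

22600


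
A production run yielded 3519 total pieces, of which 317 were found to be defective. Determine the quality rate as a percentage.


Formula: Quality Rate = Good Pieces / Total Pieces * 100
Good pieces = 3519 - 317 = 3202
QR = 3202 / 3519 * 100 = 91.0%

91.0%


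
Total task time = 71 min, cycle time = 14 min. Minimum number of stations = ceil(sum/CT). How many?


Formula: N_min = ceil(Sum of Task Times / Cycle Time)
N_min = ceil(71 min / 14 min) = ceil(5.0714)
N_min = 6 stations

6


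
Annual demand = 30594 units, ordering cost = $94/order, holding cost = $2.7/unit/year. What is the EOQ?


Formula: EOQ = sqrt(2 * D * S / H)
Numerator: 2 * 30594 * 94 = 5751672
2DS/H = 5751672 / 2.7 = 2130248.9
EOQ = sqrt(2130248.9) = 1459.5 units

1459.5 units


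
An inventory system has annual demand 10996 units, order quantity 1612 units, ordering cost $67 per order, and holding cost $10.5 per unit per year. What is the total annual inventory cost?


TC = 10996/1612 * 67 + 1612/2 * 10.5

$8920.03


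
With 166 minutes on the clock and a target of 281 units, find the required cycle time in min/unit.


Formula: CT = Available Time / Number of Units
CT = 166 min / 281 units
CT = 0.59 min/unit

0.59 min/unit


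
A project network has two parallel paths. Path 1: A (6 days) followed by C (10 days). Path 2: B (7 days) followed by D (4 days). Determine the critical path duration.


Path 1 = 6 + 10 = 16 days
Path 2 = 7 + 4 = 11 days
Duration = max(16, 11) = 16 days

16 days


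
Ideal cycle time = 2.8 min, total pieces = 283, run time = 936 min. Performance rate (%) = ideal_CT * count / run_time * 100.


Formula: Performance = (Ideal CT * Total Count) / Run Time * 100
Ideal output time = 2.8 * 283 = 792.4 min
Performance = 792.4 / 936 * 100 = 84.7%

84.7%


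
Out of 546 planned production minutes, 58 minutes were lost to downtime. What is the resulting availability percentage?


Formula: Availability = (Planned Time - Downtime) / Planned Time * 100
Uptime = 546 - 58 = 488 min
Availability = 488 / 546 * 100 = 89.4%

89.4%


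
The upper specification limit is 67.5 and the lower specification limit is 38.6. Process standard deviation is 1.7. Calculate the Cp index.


Cp = (67.5 - 38.6) / (6 * 1.7)

2.83


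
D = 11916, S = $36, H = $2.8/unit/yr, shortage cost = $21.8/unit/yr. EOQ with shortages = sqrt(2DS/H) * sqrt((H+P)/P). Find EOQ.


Formula: EOQ* = sqrt(2DS/H) * sqrt((H+P)/P)
Base EOQ = sqrt(2*11916*36/2.8) = 553.54 units
Correction = sqrt((2.8+21.8)/21.8) = 1.06228
EOQ* = 553.54 * 1.06228 = 588.0 units

588.0 units


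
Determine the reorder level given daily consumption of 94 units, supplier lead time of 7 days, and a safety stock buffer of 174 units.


Formula: ROP = (Daily Demand * Lead Time) + Safety Stock
Demand during lead time = 94 * 7 = 658 units
ROP = 658 + 174 = 832 units

832 units


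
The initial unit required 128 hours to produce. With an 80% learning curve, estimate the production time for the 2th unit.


Formula: T_n = T_1 * (learning_rate)^(log2(n)) where learning_rate = rate/100
Doublings = log2(2) = 1
T_n = 128 * 0.8^1
T_n = 128 * 0.8 = 102.4 hours

102.4 hours


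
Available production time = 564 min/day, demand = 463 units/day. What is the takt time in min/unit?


Formula: Takt Time = Available Production Time / Customer Demand
Takt = 564 min/day / 463 units/day
Takt = 1.22 min/unit

1.22 min/unit


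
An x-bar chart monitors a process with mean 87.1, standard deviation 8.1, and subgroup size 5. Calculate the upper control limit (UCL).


UCL = 87.1 + 3 * 8.1 / sqrt(5)

97.97


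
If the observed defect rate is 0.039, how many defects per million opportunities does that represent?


DPMO = defect_rate * 1000000 = 0.039 * 1000000

39000


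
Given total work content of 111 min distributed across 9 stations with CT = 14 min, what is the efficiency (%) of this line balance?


Formula: Efficiency = Sum of Task Times / (N_stations * CT) * 100
Total station capacity = 9 stations * 14 min = 126 min
Efficiency = 111 / 126 * 100 = 88.1%

88.1%


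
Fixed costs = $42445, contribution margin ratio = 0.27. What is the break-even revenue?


Formula: BER = Fixed Costs / Contribution Margin Ratio
BER = $42445 / 0.27
BER = $157203.70 (to the nearest cent)

$157203.70


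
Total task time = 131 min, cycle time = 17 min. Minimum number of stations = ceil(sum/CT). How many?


Formula: N_min = ceil(Sum of Task Times / Cycle Time)
N_min = ceil(131 min / 17 min) = ceil(7.7059)
N_min = 8 stations

8


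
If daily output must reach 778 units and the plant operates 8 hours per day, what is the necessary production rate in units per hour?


Formula: Production Rate = Daily Demand / Available Hours
Rate = 778 units/day / 8 hours/day
Rate = 97.3 units/hour

97.3 units/hour


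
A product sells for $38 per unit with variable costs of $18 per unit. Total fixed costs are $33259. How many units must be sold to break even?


Formula: BEQ = Fixed Costs / (Price - Variable Cost)
Contribution margin = $38 - $18 = $20/unit
BEQ = ceil($33259 / $20/unit) = ceil(1662.95) = 1663 units

1663 units


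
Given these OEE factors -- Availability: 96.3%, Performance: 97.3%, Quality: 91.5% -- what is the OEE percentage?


Formula: OEE = Availability * Performance * Quality / 10000
A * P = 96.3% * 97.3% / 100 = 93.7%
OEE = 93.7% * 91.5% / 100 = 85.7%

85.7%


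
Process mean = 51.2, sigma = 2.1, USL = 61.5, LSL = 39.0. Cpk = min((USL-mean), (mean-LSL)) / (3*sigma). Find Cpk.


Cpu = (61.5 - 51.2) / (3 * 2.1) = 1.63
Cpl = (51.2 - 39.0) / (3 * 2.1) = 1.94
Cpk = min(1.63, 1.94) = 1.63

1.63


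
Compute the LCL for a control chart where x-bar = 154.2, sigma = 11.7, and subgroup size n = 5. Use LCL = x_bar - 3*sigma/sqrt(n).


LCL = 154.2 - 3 * 11.7 / sqrt(5)

138.5


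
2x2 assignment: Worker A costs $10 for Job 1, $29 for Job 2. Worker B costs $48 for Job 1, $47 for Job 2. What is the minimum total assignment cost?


Option 1: A->1 + B->2 = $10 + $47 = $57
Option 2: A->2 + B->1 = $29 + $48 = $77
Min cost = min($57, $77) = $57

$57


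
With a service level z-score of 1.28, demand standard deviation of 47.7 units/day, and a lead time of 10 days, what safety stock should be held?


Formula: SS = z * sigma_d * sqrt(LT)
sqrt(LT) = sqrt(10) = 3.1623
SS = 1.28 * 47.7 * 3.1623
SS = 193.1 units

193.1 units


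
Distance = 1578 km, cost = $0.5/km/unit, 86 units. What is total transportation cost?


TC = dist * cost * units = 1578 * 0.5 * 86 = $67854.00

$67854.00


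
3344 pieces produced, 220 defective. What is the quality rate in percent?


Formula: Quality Rate = Good Pieces / Total Pieces * 100
Good pieces = 3344 - 220 = 3124
QR = 3124 / 3344 * 100 = 93.4%

93.4%


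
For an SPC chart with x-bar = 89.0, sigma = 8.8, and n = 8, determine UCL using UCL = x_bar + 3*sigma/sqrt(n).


UCL = 89.0 + 3 * 8.8 / sqrt(8)

98.33


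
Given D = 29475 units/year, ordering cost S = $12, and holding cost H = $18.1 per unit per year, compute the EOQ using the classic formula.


Formula: EOQ = sqrt(2 * D * S / H)
Numerator: 2 * 29475 * 12 = 707400
2DS/H = 707400 / 18.1 = 39082.9
EOQ = sqrt(39082.9) = 197.7 units

197.7 units


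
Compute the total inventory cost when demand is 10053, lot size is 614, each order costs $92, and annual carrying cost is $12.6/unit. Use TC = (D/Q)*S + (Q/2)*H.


TC = 10053/614 * 92 + 614/2 * 12.6

$5374.51


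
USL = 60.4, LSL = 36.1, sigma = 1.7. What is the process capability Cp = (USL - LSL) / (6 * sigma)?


Cp = (60.4 - 36.1) / (6 * 1.7)

2.38


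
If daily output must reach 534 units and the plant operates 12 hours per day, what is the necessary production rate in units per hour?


Formula: Production Rate = Daily Demand / Available Hours
Rate = 534 units/day / 12 hours/day
Rate = 44.5 units/hour

44.5 units/hour


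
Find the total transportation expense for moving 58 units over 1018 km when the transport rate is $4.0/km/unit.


TC = dist * cost * units = 1018 * 4.0 * 58 = $236176.00

$236176.00


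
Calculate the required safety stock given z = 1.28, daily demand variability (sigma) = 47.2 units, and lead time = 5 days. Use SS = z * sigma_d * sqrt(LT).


Formula: SS = z * sigma_d * sqrt(LT)
sqrt(LT) = sqrt(5) = 2.2361
SS = 1.28 * 47.2 * 2.2361
SS = 135.1 units

135.1 units


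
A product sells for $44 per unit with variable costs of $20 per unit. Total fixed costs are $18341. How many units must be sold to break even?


Formula: BEQ = Fixed Costs / (Price - Variable Cost)
Contribution margin = $44 - $20 = $24/unit
BEQ = ceil($18341 / $24/unit) = ceil(764.21) = 765 units

765 units


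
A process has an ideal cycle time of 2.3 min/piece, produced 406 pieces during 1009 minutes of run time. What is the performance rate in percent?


Formula: Performance = (Ideal CT * Total Count) / Run Time * 100
Ideal output time = 2.3 * 406 = 933.8 min
Performance = 933.8 / 1009 * 100 = 92.5%

92.5%


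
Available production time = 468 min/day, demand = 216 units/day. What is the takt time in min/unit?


Formula: Takt Time = Available Production Time / Customer Demand
Takt = 468 min/day / 216 units/day
Takt = 2.17 min/unit

2.17 min/unit


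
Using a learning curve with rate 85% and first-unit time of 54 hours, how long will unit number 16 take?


Formula: T_n = T_1 * (learning_rate)^(log2(n)) where learning_rate = rate/100
Doublings = log2(16) = 4
T_n = 54 * 0.85^4
T_n = 54 * 0.522 = 28.2 hours

28.2 hours


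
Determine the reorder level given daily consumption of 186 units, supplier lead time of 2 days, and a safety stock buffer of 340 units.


Formula: ROP = (Daily Demand * Lead Time) + Safety Stock
Demand during lead time = 186 * 2 = 372 units
ROP = 372 + 340 = 712 units

712 units


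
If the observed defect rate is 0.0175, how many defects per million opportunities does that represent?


DPMO = defect_rate * 1000000 = 0.0175 * 1000000

17500


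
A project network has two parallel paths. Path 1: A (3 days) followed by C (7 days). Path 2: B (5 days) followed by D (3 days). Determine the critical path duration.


Path 1 = 3 + 7 = 10 days
Path 2 = 5 + 3 = 8 days
Duration = max(10, 8) = 10 days

10 days


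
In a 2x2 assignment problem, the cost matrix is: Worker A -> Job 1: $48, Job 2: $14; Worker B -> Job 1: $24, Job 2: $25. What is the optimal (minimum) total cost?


Option 1: A->1 + B->2 = $48 + $25 = $73
Option 2: A->2 + B->1 = $14 + $24 = $38
Min cost = min($73, $38) = $38

$38


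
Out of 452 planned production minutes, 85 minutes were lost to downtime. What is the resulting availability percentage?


Formula: Availability = (Planned Time - Downtime) / Planned Time * 100
Uptime = 452 - 85 = 367 min
Availability = 367 / 452 * 100 = 81.2%

81.2%


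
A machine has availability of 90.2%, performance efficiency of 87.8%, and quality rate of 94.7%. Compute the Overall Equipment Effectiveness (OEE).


Formula: OEE = Availability * Performance * Quality / 10000
A * P = 90.2% * 87.8% / 100 = 79.2%
OEE = 79.2% * 94.7% / 100 = 75.0%

75.0%


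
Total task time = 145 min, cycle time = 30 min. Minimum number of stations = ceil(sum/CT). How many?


Formula: N_min = ceil(Sum of Task Times / Cycle Time)
N_min = ceil(145 min / 30 min) = ceil(4.8333)
N_min = 5 stations

5


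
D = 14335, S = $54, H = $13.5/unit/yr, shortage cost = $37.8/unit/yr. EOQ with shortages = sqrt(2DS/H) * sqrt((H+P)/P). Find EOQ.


Formula: EOQ* = sqrt(2DS/H) * sqrt((H+P)/P)
Base EOQ = sqrt(2*14335*54/13.5) = 338.64 units
Correction = sqrt((13.5+37.8)/37.8) = 1.16496
EOQ* = 338.64 * 1.16496 = 394.5 units

394.5 units


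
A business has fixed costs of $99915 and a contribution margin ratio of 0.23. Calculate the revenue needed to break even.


Formula: BER = Fixed Costs / Contribution Margin Ratio
BER = $99915 / 0.23
BER = $434413.04 (to the nearest cent)

$434413.04


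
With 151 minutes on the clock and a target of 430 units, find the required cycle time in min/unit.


Formula: CT = Available Time / Number of Units
CT = 151 min / 430 units
CT = 0.35 min/unit

0.35 min/unit


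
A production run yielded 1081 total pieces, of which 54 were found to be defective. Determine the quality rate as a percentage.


Formula: Quality Rate = Good Pieces / Total Pieces * 100
Good pieces = 1081 - 54 = 1027
QR = 1027 / 1081 * 100 = 95.0%

95.0%


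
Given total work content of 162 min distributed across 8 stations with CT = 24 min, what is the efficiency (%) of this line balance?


Formula: Efficiency = Sum of Task Times / (N_stations * CT) * 100
Total station capacity = 8 stations * 24 min = 192 min
Efficiency = 162 / 192 * 100 = 84.4%

84.4%


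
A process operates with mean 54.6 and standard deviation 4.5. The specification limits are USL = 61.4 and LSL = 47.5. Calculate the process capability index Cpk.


Cpu = (61.4 - 54.6) / (3 * 4.5) = 0.5
Cpl = (54.6 - 47.5) / (3 * 4.5) = 0.53
Cpk = min(0.5, 0.53) = 0.5

0.5


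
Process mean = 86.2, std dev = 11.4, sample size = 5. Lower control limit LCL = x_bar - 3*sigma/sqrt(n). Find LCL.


LCL = 86.2 - 3 * 11.4 / sqrt(5)

70.91


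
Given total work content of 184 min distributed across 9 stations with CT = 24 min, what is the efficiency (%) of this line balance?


Formula: Efficiency = Sum of Task Times / (N_stations * CT) * 100
Total station capacity = 9 stations * 24 min = 216 min
Efficiency = 184 / 216 * 100 = 85.2%

85.2%


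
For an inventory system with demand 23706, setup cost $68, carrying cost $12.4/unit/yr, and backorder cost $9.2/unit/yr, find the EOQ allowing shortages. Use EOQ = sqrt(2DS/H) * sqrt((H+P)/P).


Formula: EOQ* = sqrt(2DS/H) * sqrt((H+P)/P)
Base EOQ = sqrt(2*23706*68/12.4) = 509.9 units
Correction = sqrt((12.4+9.2)/9.2) = 1.53226
EOQ* = 509.9 * 1.53226 = 781.3 units

781.3 units


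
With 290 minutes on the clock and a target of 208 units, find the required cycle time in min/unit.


Formula: CT = Available Time / Number of Units
CT = 290 min / 208 units
CT = 1.39 min/unit

1.39 min/unit


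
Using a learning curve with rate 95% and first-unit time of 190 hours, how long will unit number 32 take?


Formula: T_n = T_1 * (learning_rate)^(log2(n)) where learning_rate = rate/100
Doublings = log2(32) = 5
T_n = 190 * 0.95^5
T_n = 190 * 0.7738 = 147.0 hours

147.0 hours


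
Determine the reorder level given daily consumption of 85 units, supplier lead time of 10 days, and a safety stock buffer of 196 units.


Formula: ROP = (Daily Demand * Lead Time) + Safety Stock
Demand during lead time = 85 * 10 = 850 units
ROP = 850 + 196 = 1046 units

1046 units


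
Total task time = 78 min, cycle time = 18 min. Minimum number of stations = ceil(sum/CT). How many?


Formula: N_min = ceil(Sum of Task Times / Cycle Time)
N_min = ceil(78 min / 18 min) = ceil(4.3333)
N_min = 5 stations

5


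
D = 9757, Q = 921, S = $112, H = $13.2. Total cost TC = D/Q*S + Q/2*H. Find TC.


TC = 9757/921 * 112 + 921/2 * 13.2

$7265.12


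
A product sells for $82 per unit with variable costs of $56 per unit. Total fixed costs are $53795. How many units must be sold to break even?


Formula: BEQ = Fixed Costs / (Price - Variable Cost)
Contribution margin = $82 - $56 = $26/unit
BEQ = ceil($53795 / $26/unit) = ceil(2069.04) = 2070 units

2070 units


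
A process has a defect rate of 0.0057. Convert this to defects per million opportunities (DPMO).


DPMO = defect_rate * 1000000 = 0.0057 * 1000000

5700


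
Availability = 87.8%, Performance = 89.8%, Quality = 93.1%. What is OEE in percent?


Formula: OEE = Availability * Performance * Quality / 10000
A * P = 87.8% * 89.8% / 100 = 78.84%
OEE = 78.84% * 93.1% / 100 = 73.4%

73.4%


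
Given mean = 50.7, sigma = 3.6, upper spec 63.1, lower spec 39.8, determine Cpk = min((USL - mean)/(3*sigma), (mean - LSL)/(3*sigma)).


Cpu = (63.1 - 50.7) / (3 * 3.6) = 1.15
Cpl = (50.7 - 39.8) / (3 * 3.6) = 1.01
Cpk = min(1.15, 1.01) = 1.01

1.01


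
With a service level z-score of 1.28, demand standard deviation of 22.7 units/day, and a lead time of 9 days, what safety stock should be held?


Formula: SS = z * sigma_d * sqrt(LT)
sqrt(LT) = sqrt(9) = 3.0
SS = 1.28 * 22.7 * 3.0
SS = 87.2 units

87.2 units


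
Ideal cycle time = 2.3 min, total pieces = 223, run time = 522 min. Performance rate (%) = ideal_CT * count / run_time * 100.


Formula: Performance = (Ideal CT * Total Count) / Run Time * 100
Ideal output time = 2.3 * 223 = 512.9 min
Performance = 512.9 / 522 * 100 = 98.3%

98.3%


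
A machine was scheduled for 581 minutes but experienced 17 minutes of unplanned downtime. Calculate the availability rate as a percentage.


Formula: Availability = (Planned Time - Downtime) / Planned Time * 100
Uptime = 581 - 17 = 564 min
Availability = 564 / 581 * 100 = 97.1%

97.1%


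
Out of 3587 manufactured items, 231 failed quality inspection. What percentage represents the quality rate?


Formula: Quality Rate = Good Pieces / Total Pieces * 100
Good pieces = 3587 - 231 = 3356
QR = 3356 / 3587 * 100 = 93.6%

93.6%


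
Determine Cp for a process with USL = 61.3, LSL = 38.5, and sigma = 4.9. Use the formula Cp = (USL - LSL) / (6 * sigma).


Cp = (61.3 - 38.5) / (6 * 4.9)

0.78


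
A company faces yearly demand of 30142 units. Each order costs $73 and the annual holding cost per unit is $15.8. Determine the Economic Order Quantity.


Formula: EOQ = sqrt(2 * D * S / H)
Numerator: 2 * 30142 * 73 = 4400732
2DS/H = 4400732 / 15.8 = 278527.3
EOQ = sqrt(278527.3) = 527.8 units

527.8 units


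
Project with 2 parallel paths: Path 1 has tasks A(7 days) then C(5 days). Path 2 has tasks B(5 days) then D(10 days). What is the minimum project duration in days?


Path 1 = 7 + 5 = 12 days
Path 2 = 5 + 10 = 15 days
Duration = max(12, 15) = 15 days

15 days


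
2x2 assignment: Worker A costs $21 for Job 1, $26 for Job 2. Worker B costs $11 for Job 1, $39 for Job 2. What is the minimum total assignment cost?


Option 1: A->1 + B->2 = $21 + $39 = $60
Option 2: A->2 + B->1 = $26 + $11 = $37
Min cost = min($60, $37) = $37

$37


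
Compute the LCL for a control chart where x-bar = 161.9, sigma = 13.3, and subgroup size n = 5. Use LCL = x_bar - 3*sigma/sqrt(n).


LCL = 161.9 - 3 * 13.3 / sqrt(5)

144.06


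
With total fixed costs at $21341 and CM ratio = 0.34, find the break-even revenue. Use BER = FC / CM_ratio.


Formula: BER = Fixed Costs / Contribution Margin Ratio
BER = $21341 / 0.34
BER = $62767.65 (to the nearest cent)

$62767.65


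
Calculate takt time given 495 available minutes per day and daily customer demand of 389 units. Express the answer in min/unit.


Formula: Takt Time = Available Production Time / Customer Demand
Takt = 495 min/day / 389 units/day
Takt = 1.27 min/unit

1.27 min/unit


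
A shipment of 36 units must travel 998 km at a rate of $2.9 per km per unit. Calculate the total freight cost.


TC = dist * cost * units = 998 * 2.9 * 36 = $104191.20

$104191.20


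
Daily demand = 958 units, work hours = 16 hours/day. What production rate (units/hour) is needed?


Formula: Production Rate = Daily Demand / Available Hours
Rate = 958 units/day / 16 hours/day
Rate = 59.9 units/hour

59.9 units/hour


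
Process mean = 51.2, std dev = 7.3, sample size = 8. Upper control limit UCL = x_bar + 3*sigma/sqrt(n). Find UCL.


UCL = 51.2 + 3 * 7.3 / sqrt(8)

58.94


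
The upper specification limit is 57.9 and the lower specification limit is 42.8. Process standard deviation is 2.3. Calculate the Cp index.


Cp = (57.9 - 42.8) / (6 * 2.3)

1.09


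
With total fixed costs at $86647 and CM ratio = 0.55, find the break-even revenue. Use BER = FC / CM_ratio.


Formula: BER = Fixed Costs / Contribution Margin Ratio
BER = $86647 / 0.55
BER = $157540.00 (to the nearest cent)

$157540.00


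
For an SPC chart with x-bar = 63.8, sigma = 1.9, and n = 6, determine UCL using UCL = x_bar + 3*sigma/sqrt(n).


UCL = 63.8 + 3 * 1.9 / sqrt(6)

66.13


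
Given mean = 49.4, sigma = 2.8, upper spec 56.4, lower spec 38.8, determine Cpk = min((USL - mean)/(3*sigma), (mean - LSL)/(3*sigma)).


Cpu = (56.4 - 49.4) / (3 * 2.8) = 0.83
Cpl = (49.4 - 38.8) / (3 * 2.8) = 1.26
Cpk = min(0.83, 1.26) = 0.83

0.83


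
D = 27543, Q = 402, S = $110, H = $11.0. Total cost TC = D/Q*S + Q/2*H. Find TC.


TC = 27543/402 * 110 + 402/2 * 11.0

$9747.64


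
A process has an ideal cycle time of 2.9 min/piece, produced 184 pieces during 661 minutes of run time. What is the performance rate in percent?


Formula: Performance = (Ideal CT * Total Count) / Run Time * 100
Ideal output time = 2.9 * 184 = 533.6 min
Performance = 533.6 / 661 * 100 = 80.7%

80.7%


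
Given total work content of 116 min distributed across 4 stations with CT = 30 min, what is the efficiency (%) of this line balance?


Formula: Efficiency = Sum of Task Times / (N_stations * CT) * 100
Total station capacity = 4 stations * 30 min = 120 min
Efficiency = 116 / 120 * 100 = 96.7%

96.7%


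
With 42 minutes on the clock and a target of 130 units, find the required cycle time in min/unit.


Formula: CT = Available Time / Number of Units
CT = 42 min / 130 units
CT = 0.32 min/unit

0.32 min/unit


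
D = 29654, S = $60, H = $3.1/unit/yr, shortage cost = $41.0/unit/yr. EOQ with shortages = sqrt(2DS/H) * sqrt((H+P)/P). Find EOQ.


Formula: EOQ* = sqrt(2DS/H) * sqrt((H+P)/P)
Base EOQ = sqrt(2*29654*60/3.1) = 1071.4 units
Correction = sqrt((3.1+41.0)/41.0) = 1.03712
EOQ* = 1071.4 * 1.03712 = 1111.2 units

1111.2 units


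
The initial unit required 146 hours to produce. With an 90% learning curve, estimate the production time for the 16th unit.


Formula: T_n = T_1 * (learning_rate)^(log2(n)) where learning_rate = rate/100
Doublings = log2(16) = 4
T_n = 146 * 0.9^4
T_n = 146 * 0.6561 = 95.8 hours

95.8 hours


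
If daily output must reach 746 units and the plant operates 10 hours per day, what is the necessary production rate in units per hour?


Formula: Production Rate = Daily Demand / Available Hours
Rate = 746 units/day / 10 hours/day
Rate = 74.6 units/hour

74.6 units/hour


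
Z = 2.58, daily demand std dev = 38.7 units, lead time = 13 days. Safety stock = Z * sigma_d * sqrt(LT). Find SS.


Formula: SS = z * sigma_d * sqrt(LT)
sqrt(LT) = sqrt(13) = 3.6056
SS = 2.58 * 38.7 * 3.6056
SS = 360.0 units

360.0 units


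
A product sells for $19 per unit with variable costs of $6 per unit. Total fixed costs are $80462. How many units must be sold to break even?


Formula: BEQ = Fixed Costs / (Price - Variable Cost)
Contribution margin = $19 - $6 = $13/unit
BEQ = ceil($80462 / $13/unit) = ceil(6189.38) = 6190 units

6190 units


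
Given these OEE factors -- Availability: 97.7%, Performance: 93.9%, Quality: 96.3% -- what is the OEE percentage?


Formula: OEE = Availability * Performance * Quality / 10000
A * P = 97.7% * 93.9% / 100 = 91.74%
OEE = 91.74% * 96.3% / 100 = 88.3%

88.3%


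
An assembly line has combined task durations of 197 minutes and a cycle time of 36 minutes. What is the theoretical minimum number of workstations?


Formula: N_min = ceil(Sum of Task Times / Cycle Time)
N_min = ceil(197 min / 36 min) = ceil(5.4722)
N_min = 6 stations

6


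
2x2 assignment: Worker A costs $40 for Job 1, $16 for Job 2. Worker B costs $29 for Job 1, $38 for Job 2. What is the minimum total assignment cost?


Option 1: A->1 + B->2 = $40 + $38 = $78
Option 2: A->2 + B->1 = $16 + $29 = $45
Min cost = min($78, $45) = $45

$45


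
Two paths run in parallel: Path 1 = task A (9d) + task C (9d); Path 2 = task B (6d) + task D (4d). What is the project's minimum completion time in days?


Path 1 = 9 + 9 = 18 days
Path 2 = 6 + 4 = 10 days
Duration = max(18, 10) = 18 days

18 days


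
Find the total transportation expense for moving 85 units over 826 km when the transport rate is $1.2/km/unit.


TC = dist * cost * units = 826 * 1.2 * 85 = $84252.00

$84252.00


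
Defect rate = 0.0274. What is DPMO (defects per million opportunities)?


DPMO = defect_rate * 1000000 = 0.0274 * 1000000

27400


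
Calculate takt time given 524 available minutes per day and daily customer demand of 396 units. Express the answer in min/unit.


Formula: Takt Time = Available Production Time / Customer Demand
Takt = 524 min/day / 396 units/day
Takt = 1.32 min/unit

1.32 min/unit


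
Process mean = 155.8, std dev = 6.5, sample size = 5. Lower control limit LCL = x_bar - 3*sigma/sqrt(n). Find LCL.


LCL = 155.8 - 3 * 6.5 / sqrt(5)

147.08


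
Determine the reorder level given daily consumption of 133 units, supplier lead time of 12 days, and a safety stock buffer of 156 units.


Formula: ROP = (Daily Demand * Lead Time) + Safety Stock
Demand during lead time = 133 * 12 = 1596 units
ROP = 1596 + 156 = 1752 units

1752 units


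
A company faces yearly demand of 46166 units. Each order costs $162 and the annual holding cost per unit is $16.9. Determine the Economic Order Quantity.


Formula: EOQ = sqrt(2 * D * S / H)
Numerator: 2 * 46166 * 162 = 14957784
2DS/H = 14957784 / 16.9 = 885076.0
EOQ = sqrt(885076.0) = 940.8 units

940.8 units


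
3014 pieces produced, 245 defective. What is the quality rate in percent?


Formula: Quality Rate = Good Pieces / Total Pieces * 100
Good pieces = 3014 - 245 = 2769
QR = 2769 / 3014 * 100 = 91.9%

91.9%


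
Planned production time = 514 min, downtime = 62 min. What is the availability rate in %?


Formula: Availability = (Planned Time - Downtime) / Planned Time * 100
Uptime = 514 - 62 = 452 min
Availability = 452 / 514 * 100 = 87.9%

87.9%


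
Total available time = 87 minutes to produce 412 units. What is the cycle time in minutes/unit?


Formula: CT = Available Time / Number of Units
CT = 87 min / 412 units
CT = 0.21 min/unit

0.21 min/unit


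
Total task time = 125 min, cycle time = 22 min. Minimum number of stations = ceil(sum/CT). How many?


Formula: N_min = ceil(Sum of Task Times / Cycle Time)
N_min = ceil(125 min / 22 min) = ceil(5.6818)
N_min = 6 stations

6
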